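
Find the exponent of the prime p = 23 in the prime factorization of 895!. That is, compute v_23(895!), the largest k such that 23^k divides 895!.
v_23(895!) = 39

Legendre's formula: v_p(n!) = Σ_{k ≥ 1} ⌊n / p^k⌋. For p = 23, n = 895, the terms are:
  ⌊895/23^1⌋ = ⌊895/23⌋ = 38
  ⌊895/23^2⌋ = ⌊895/529⌋ = 1
(the next term ⌊895/23^3⌋ = 0, terminating the sum). Summing: v_23(895!) = 38 + 1 = 39.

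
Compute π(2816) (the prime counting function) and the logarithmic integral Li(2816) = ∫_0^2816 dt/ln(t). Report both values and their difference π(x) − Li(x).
π(2816) = 409;  Li(2816) ≈ 419.69;  π(x) − Li(x) ≈ -10.69.

Direct count of primes ≤ 2816 gives π(2816) = 409. Numerical evaluation of the logarithmic integral gives Li(2816) ≈ 419.69. The difference π(x) − Li(x) ≈ -10.69 is typically negative for small/moderate x (Li(x) overestimates), though Littlewood's theorem shows this sign changes infinitely often.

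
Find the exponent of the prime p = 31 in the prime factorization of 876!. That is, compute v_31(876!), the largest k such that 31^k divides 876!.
v_31(876!) = 28

Legendre's formula: v_p(n!) = Σ_{k ≥ 1} ⌊n / p^k⌋. For p = 31, n = 876, the terms are:
  ⌊876/31^1⌋ = ⌊876/31⌋ = 28
(the next term ⌊876/31^2⌋ = 0, terminating the sum). Summing: v_31(876!) = 28 = 28.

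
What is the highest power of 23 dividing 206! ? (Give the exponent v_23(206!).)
v_23(206!) = 8

Legendre's formula: v_p(n!) = Σ_{k ≥ 1} ⌊n / p^k⌋. For p = 23, n = 206, the terms are:
  ⌊206/23^1⌋ = ⌊206/23⌋ = 8
(the next term ⌊206/23^2⌋ = 0, terminating the sum). Summing: v_23(206!) = 8 = 8.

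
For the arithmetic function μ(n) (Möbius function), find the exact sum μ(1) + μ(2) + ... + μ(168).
Σ_{n ≤ 168} μ(n) = -1

Compute μ(n) for each 1 ≤ n ≤ 168: μ(1) = 1, μ(2) = -1, μ(3) = -1, μ(4) = 0, μ(5) = -1, μ(6) = 1, μ(7) = -1, μ(8) = 0, μ(9) = 0, μ(10) = 1, μ(11) = -1, μ(12) = 0, μ(13) = -1, μ(14) = 1, μ(15) = 1, μ(16) = 0, μ(17) = -1, μ(18) = 0, μ(19) = -1, μ(20) = 0, μ(21) = 1, μ(22) = 1, μ(23) = -1, μ(24) = 0, μ(25) = 0, μ(26) = 1, μ(27) = 0, μ(28) = 0, μ(29) = -1, μ(30) = -1, μ(31) = -1, μ(32) = 0, μ(33) = 1, μ(34) = 1, μ(35) = 1, μ(36) = 0, μ(37) = -1, μ(38) = 1, μ(39) = 1, μ(40) = 0, μ(41) = -1, μ(42) = -1, μ(43) = -1, μ(44) = 0, μ(45) = 0, μ(46) = 1, μ(47) = -1, μ(48) = 0, μ(49) = 0, μ(50) = 0, μ(51) = 1, μ(52) = 0, μ(53) = -1, μ(54) = 0, μ(55) = 1, μ(56) = 0, μ(57) = 1, μ(58) = 1, μ(59) = -1, μ(60) = 0, μ(61) = -1, μ(62) = 1, μ(63) = 0, μ(64) = 0, μ(65) = 1, μ(66) = -1, μ(67) = -1, μ(68) = 0, μ(69) = 1, μ(70) = -1, μ(71) = -1, μ(72) = 0, μ(73) = -1, μ(74) = 1, μ(75) = 0, μ(76) = 0, μ(77) = 1, μ(78) = -1, μ(79) = -1, μ(80) = 0, μ(81) = 0, μ(82) = 1, μ(83) = -1, μ(84) = 0, μ(85) = 1, μ(86) = 1, μ(87) = 1, μ(88) = 0, μ(89) = -1, μ(90) = 0, μ(91) = 1, μ(92) = 0, μ(93) = 1, μ(94) = 1, μ(95) = 1, μ(96) = 0, μ(97) = -1, μ(98) = 0, μ(99) = 0, μ(100) = 0, μ(101) = -1, μ(102) = -1, μ(103) = -1, μ(104) = 0, μ(105) = -1, μ(106) = 1, μ(107) = -1, μ(108) = 0, μ(109) = -1, μ(110) = -1, μ(111) = 1, μ(112) = 0, μ(113) = -1, μ(114) = -1, μ(115) = 1, μ(116) = 0, μ(117) = 0, μ(118) = 1, μ(119) = 1, μ(120) = 0, μ(121) = 0, μ(122) = 1, μ(123) = 1, μ(124) = 0, μ(125) = 0, μ(126) = 0, μ(127) = -1, μ(128) = 0, μ(129) = 1, μ(130) = -1, μ(131) = -1, μ(132) = 0, μ(133) = 1, μ(134) = 1, μ(135) = 0, μ(136) = 0, μ(137) = -1, μ(138) = -1, μ(139) = -1, μ(140) = 0, μ(141) = 1, μ(142) = 1, μ(143) = 1, μ(144) = 0, μ(145) = 1, μ(146) = 1, μ(147) = 0, μ(148) = 0, μ(149) = -1, μ(150) = 0, μ(151) = -1, μ(152) = 0, μ(153) = 0, μ(154) = -1, μ(155) = 1, μ(156) = 0, μ(157) = -1, μ(158) = 1, μ(159) = 1, μ(160) = 0, μ(161) = 1, μ(162) = 0, μ(163) = -1, μ(164) = 0, μ(165) = -1, μ(166) = 1, μ(167) = -1, μ(168) = 0. Summing all 168 values: -1. (Mertens function M(x) = Σ_{n ≤ x} μ(n); on average M(x) should be small (PNT ⟺ M(x) = o(x)).)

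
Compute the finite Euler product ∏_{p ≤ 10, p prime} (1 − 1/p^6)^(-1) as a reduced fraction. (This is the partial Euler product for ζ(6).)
∏ = 5359375/5268016

The primes p ≤ 10 are [2, 3, 5, 7]. For each prime, (1 − 1/p^6)^(-1) = p^6 / (p^6 − 1). The product is (1 − 1/2^6)^(-1), (1 − 1/3^6)^(-1), (1 − 1/5^6)^(-1), (1 − 1/7^6)^(-1) = ∏ p^6 / (p^6 − 1) = 5359375/5268016.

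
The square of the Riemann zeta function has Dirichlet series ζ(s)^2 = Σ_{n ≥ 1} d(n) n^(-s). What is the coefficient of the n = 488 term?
d(488) = 8

ζ(s)^2 = (Σ 1/m^s)(Σ 1/k^s). The coefficient of 1/n^s in the product is the number of ordered pairs (m, k) with mk = n, which equals d(n). For n = 488, divisors are [1, 2, 4, 8, 61, 122, 244, 488], so d(488) = 8.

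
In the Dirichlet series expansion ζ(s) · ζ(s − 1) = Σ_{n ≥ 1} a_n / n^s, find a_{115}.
σ(115) = 144

In the product (Σ m^0/m^s)(Σ k / k^s) = Σ (Σ_{d | n} d) / n^s, the coefficient of 1/n^s is σ(n) = Σ_{d | n} d. For n = 115, divisors are [1, 5, 23, 115]; summing: σ(115) = 144.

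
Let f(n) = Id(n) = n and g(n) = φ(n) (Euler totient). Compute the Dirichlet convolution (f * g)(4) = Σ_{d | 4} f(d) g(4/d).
(Id * φ)(4) = 8

Divisors of 4: [1, 2, 4]. For each d | 4:
  d = 1: Id(1) · φ(4/1) = 1 · 2 = 2
  d = 2: Id(2) · φ(4/2) = 2 · 1 = 2
  d = 4: Id(4) · φ(4/4) = 4 · 1 = 4
Summing: (Id * φ)(4) = 2 + 2 + 4 = 8.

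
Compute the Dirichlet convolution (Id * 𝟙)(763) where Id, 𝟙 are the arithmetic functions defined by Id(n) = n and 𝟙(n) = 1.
(Id * 𝟙)(763) = 880

Divisors of 763: [1, 7, 109, 763]. For each d | 763:
  d = 1: Id(1) · 𝟙(763/1) = 1 · 1 = 1
  d = 7: Id(7) · 𝟙(763/7) = 7 · 1 = 7
  d = 109: Id(109) · 𝟙(763/109) = 109 · 1 = 109
  d = 763: Id(763) · 𝟙(763/763) = 763 · 1 = 763
Summing: (Id * 𝟙)(763) = 1 + 7 + 109 + 763 = 880.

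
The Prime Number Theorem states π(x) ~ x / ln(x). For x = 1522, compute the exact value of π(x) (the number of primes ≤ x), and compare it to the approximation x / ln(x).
π(1522) = 240;  x/ln(x) ≈ 207.70;  relative error ≈ 13.46%.

Directly count primes up to 1522: π(1522) = 240. The PNT approximation gives 1522/ln(1522) ≈ 1522/7.32778 ≈ 207.70. Relative error (π(x) − x/ln(x)) / π(x) ≈ 13.46%; the approximation is known to undercount slightly (Li(x) is a better estimate).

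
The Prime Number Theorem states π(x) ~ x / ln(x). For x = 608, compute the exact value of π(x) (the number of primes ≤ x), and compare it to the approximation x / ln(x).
π(608) = 111;  x/ln(x) ≈ 94.85;  relative error ≈ 14.55%.

Directly count primes up to 608: π(608) = 111. The PNT approximation gives 608/ln(608) ≈ 608/6.41017 ≈ 94.85. Relative error (π(x) − x/ln(x)) / π(x) ≈ 14.55%; the approximation is known to undercount slightly (Li(x) is a better estimate).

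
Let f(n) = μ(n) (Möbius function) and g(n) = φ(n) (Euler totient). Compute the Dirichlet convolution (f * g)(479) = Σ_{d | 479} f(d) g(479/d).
(μ * φ)(479) = 477

Divisors of 479: [1, 479]. For each d | 479:
  d = 1: μ(1) · φ(479/1) = 1 · 478 = 478
  d = 479: μ(479) · φ(479/479) = -1 · 1 = -1
Summing: (μ * φ)(479) = 478 + -1 = 477.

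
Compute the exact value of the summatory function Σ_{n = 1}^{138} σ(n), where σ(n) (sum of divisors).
Σ_{n ≤ 138} σ(n) = 15731

Compute σ(n) for each 1 ≤ n ≤ 138: σ(1) = 1, σ(2) = 3, σ(3) = 4, σ(4) = 7, σ(5) = 6, σ(6) = 12, σ(7) = 8, σ(8) = 15, σ(9) = 13, σ(10) = 18, σ(11) = 12, σ(12) = 28, σ(13) = 14, σ(14) = 24, σ(15) = 24, σ(16) = 31, σ(17) = 18, σ(18) = 39, σ(19) = 20, σ(20) = 42, σ(21) = 32, σ(22) = 36, σ(23) = 24, σ(24) = 60, σ(25) = 31, σ(26) = 42, σ(27) = 40, σ(28) = 56, σ(29) = 30, σ(30) = 72, σ(31) = 32, σ(32) = 63, σ(33) = 48, σ(34) = 54, σ(35) = 48, σ(36) = 91, σ(37) = 38, σ(38) = 60, σ(39) = 56, σ(40) = 90, σ(41) = 42, σ(42) = 96, σ(43) = 44, σ(44) = 84, σ(45) = 78, σ(46) = 72, σ(47) = 48, σ(48) = 124, σ(49) = 57, σ(50) = 93, σ(51) = 72, σ(52) = 98, σ(53) = 54, σ(54) = 120, σ(55) = 72, σ(56) = 120, σ(57) = 80, σ(58) = 90, σ(59) = 60, σ(60) = 168, σ(61) = 62, σ(62) = 96, σ(63) = 104, σ(64) = 127, σ(65) = 84, σ(66) = 144, σ(67) = 68, σ(68) = 126, σ(69) = 96, σ(70) = 144, σ(71) = 72, σ(72) = 195, σ(73) = 74, σ(74) = 114, σ(75) = 124, σ(76) = 140, σ(77) = 96, σ(78) = 168, σ(79) = 80, σ(80) = 186, σ(81) = 121, σ(82) = 126, σ(83) = 84, σ(84) = 224, σ(85) = 108, σ(86) = 132, σ(87) = 120, σ(88) = 180, σ(89) = 90, σ(90) = 234, σ(91) = 112, σ(92) = 168, σ(93) = 128, σ(94) = 144, σ(95) = 120, σ(96) = 252, σ(97) = 98, σ(98) = 171, σ(99) = 156, σ(100) = 217, σ(101) = 102, σ(102) = 216, σ(103) = 104, σ(104) = 210, σ(105) = 192, σ(106) = 162, σ(107) = 108, σ(108) = 280, σ(109) = 110, σ(110) = 216, σ(111) = 152, σ(112) = 248, σ(113) = 114, σ(114) = 240, σ(115) = 144, σ(116) = 210, σ(117) = 182, σ(118) = 180, σ(119) = 144, σ(120) = 360, σ(121) = 133, σ(122) = 186, σ(123) = 168, σ(124) = 224, σ(125) = 156, σ(126) = 312, σ(127) = 128, σ(128) = 255, σ(129) = 176, σ(130) = 252, σ(131) = 132, σ(132) = 336, σ(133) = 160, σ(134) = 204, σ(135) = 240, σ(136) = 270, σ(137) = 138, σ(138) = 288. Summing all 138 values: 15731. (Average order: Σ_{n ≤ x} σ(n) ~ (π²/12) x². For x = 138, (π²/12)·138² ≈ 15663.06.)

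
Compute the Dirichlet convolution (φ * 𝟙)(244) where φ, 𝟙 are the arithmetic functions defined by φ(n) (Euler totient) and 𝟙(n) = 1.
(φ * 𝟙)(244) = 244

Divisors of 244: [1, 2, 4, 61, 122, 244]. For each d | 244:
  d = 1: φ(1) · 𝟙(244/1) = 1 · 1 = 1
  d = 2: φ(2) · 𝟙(244/2) = 1 · 1 = 1
  d = 4: φ(4) · 𝟙(244/4) = 2 · 1 = 2
  d = 61: φ(61) · 𝟙(244/61) = 60 · 1 = 60
  d = 122: φ(122) · 𝟙(244/122) = 60 · 1 = 60
  d = 244: φ(244) · 𝟙(244/244) = 120 · 1 = 120
Summing: (φ * 𝟙)(244) = 1 + 1 + 2 + 60 + 60 + 120 = 244.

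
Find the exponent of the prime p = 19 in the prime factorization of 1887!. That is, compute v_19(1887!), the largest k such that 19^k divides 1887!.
v_19(1887!) = 104

Legendre's formula: v_p(n!) = Σ_{k ≥ 1} ⌊n / p^k⌋. For p = 19, n = 1887, the terms are:
  ⌊1887/19^1⌋ = ⌊1887/19⌋ = 99
  ⌊1887/19^2⌋ = ⌊1887/361⌋ = 5
(the next term ⌊1887/19^3⌋ = 0, terminating the sum). Summing: v_19(1887!) = 99 + 5 = 104.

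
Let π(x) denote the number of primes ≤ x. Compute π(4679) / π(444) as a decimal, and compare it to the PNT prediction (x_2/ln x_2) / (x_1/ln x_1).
π(4679)/π(444) = 633/86 ≈ 7.3605;  PNT prediction ≈ 7.6016.

π(444) = 86 and π(4679) = 633, so π(4679)/π(444) ≈ 7.3605. The PNT-predicted ratio is (4679/ln(4679)) / (444/ln(444)) ≈ 7.6016. The two agree to within a few percent, as expected.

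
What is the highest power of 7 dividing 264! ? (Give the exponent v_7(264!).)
v_7(264!) = 42

Legendre's formula: v_p(n!) = Σ_{k ≥ 1} ⌊n / p^k⌋. For p = 7, n = 264, the terms are:
  ⌊264/7^1⌋ = ⌊264/7⌋ = 37
  ⌊264/7^2⌋ = ⌊264/49⌋ = 5
(the next term ⌊264/7^3⌋ = 0, terminating the sum). Summing: v_7(264!) = 37 + 5 = 42.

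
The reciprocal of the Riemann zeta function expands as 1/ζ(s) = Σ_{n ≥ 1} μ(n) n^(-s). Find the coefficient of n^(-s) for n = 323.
μ(323) = 1

Factor n = 323 = 17 · 19. μ(n) = 0 if any exponent ≥ 2 (not squarefree); otherwise μ(n) = (−1)^{ω(n)} where ω(n) is the number of distinct prime factors. Applying: μ(323) = 1.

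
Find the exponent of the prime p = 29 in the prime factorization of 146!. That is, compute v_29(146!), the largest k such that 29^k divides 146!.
v_29(146!) = 5

Legendre's formula: v_p(n!) = Σ_{k ≥ 1} ⌊n / p^k⌋. For p = 29, n = 146, the terms are:
  ⌊146/29^1⌋ = ⌊146/29⌋ = 5
(the next term ⌊146/29^2⌋ = 0, terminating the sum). Summing: v_29(146!) = 5 = 5.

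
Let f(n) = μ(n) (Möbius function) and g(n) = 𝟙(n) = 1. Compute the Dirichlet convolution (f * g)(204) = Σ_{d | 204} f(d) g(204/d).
(μ * 𝟙)(204) = 0

Divisors of 204: [1, 2, 3, 4, 6, 12, 17, 34, 51, 68, 102, 204]. For each d | 204:
  d = 1: μ(1) · 𝟙(204/1) = 1 · 1 = 1
  d = 2: μ(2) · 𝟙(204/2) = -1 · 1 = -1
  d = 3: μ(3) · 𝟙(204/3) = -1 · 1 = -1
  d = 4: μ(4) · 𝟙(204/4) = 0 · 1 = 0
  d = 6: μ(6) · 𝟙(204/6) = 1 · 1 = 1
  d = 12: μ(12) · 𝟙(204/12) = 0 · 1 = 0
  d = 17: μ(17) · 𝟙(204/17) = -1 · 1 = -1
  d = 34: μ(34) · 𝟙(204/34) = 1 · 1 = 1
  d = 51: μ(51) · 𝟙(204/51) = 1 · 1 = 1
  d = 68: μ(68) · 𝟙(204/68) = 0 · 1 = 0
  d = 102: μ(102) · 𝟙(204/102) = -1 · 1 = -1
  d = 204: μ(204) · 𝟙(204/204) = 0 · 1 = 0
Summing: (μ * 𝟙)(204) = 1 + -1 + -1 + 0 + 1 + 0 + -1 + 1 + 1 + 0 + -1 + 0 = 0.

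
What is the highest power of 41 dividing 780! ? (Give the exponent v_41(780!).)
v_41(780!) = 19

Legendre's formula: v_p(n!) = Σ_{k ≥ 1} ⌊n / p^k⌋. For p = 41, n = 780, the terms are:
  ⌊780/41^1⌋ = ⌊780/41⌋ = 19
(the next term ⌊780/41^2⌋ = 0, terminating the sum). Summing: v_41(780!) = 19 = 19.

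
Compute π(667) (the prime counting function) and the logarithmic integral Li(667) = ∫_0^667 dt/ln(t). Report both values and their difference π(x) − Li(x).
π(667) = 121;  Li(667) ≈ 128.03;  π(x) − Li(x) ≈ -7.03.

Direct count of primes ≤ 667 gives π(667) = 121. Numerical evaluation of the logarithmic integral gives Li(667) ≈ 128.03. The difference π(x) − Li(x) ≈ -7.03 is typically negative for small/moderate x (Li(x) overestimates), though Littlewood's theorem shows this sign changes infinitely often.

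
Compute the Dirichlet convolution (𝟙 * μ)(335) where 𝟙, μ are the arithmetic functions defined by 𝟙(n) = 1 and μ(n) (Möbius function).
(𝟙 * μ)(335) = 0

Divisors of 335: [1, 5, 67, 335]. For each d | 335:
  d = 1: 𝟙(1) · μ(335/1) = 1 · 1 = 1
  d = 5: 𝟙(5) · μ(335/5) = 1 · -1 = -1
  d = 67: 𝟙(67) · μ(335/67) = 1 · -1 = -1
  d = 335: 𝟙(335) · μ(335/335) = 1 · 1 = 1
Summing: (𝟙 * μ)(335) = 1 + -1 + -1 + 1 = 0.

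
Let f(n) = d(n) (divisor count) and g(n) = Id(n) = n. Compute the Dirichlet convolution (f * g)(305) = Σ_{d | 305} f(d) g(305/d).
(d * Id)(305) = 441

Divisors of 305: [1, 5, 61, 305]. For each d | 305:
  d = 1: d(1) · Id(305/1) = 1 · 305 = 305
  d = 5: d(5) · Id(305/5) = 2 · 61 = 122
  d = 61: d(61) · Id(305/61) = 2 · 5 = 10
  d = 305: d(305) · Id(305/305) = 4 · 1 = 4
Summing: (d * Id)(305) = 305 + 122 + 10 + 4 = 441.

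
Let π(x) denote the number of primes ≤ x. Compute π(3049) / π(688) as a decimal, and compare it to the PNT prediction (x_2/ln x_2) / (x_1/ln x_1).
π(3049)/π(688) = 437/124 ≈ 3.5242;  PNT prediction ≈ 3.6093.

π(688) = 124 and π(3049) = 437, so π(3049)/π(688) ≈ 3.5242. The PNT-predicted ratio is (3049/ln(3049)) / (688/ln(688)) ≈ 3.6093. The two agree to within a few percent, as expected.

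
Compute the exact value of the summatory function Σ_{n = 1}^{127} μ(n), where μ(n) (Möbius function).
Σ_{n ≤ 127} μ(n) = -2

Compute μ(n) for each 1 ≤ n ≤ 127: μ(1) = 1, μ(2) = -1, μ(3) = -1, μ(4) = 0, μ(5) = -1, μ(6) = 1, μ(7) = -1, μ(8) = 0, μ(9) = 0, μ(10) = 1, μ(11) = -1, μ(12) = 0, μ(13) = -1, μ(14) = 1, μ(15) = 1, μ(16) = 0, μ(17) = -1, μ(18) = 0, μ(19) = -1, μ(20) = 0, μ(21) = 1, μ(22) = 1, μ(23) = -1, μ(24) = 0, μ(25) = 0, μ(26) = 1, μ(27) = 0, μ(28) = 0, μ(29) = -1, μ(30) = -1, μ(31) = -1, μ(32) = 0, μ(33) = 1, μ(34) = 1, μ(35) = 1, μ(36) = 0, μ(37) = -1, μ(38) = 1, μ(39) = 1, μ(40) = 0, μ(41) = -1, μ(42) = -1, μ(43) = -1, μ(44) = 0, μ(45) = 0, μ(46) = 1, μ(47) = -1, μ(48) = 0, μ(49) = 0, μ(50) = 0, μ(51) = 1, μ(52) = 0, μ(53) = -1, μ(54) = 0, μ(55) = 1, μ(56) = 0, μ(57) = 1, μ(58) = 1, μ(59) = -1, μ(60) = 0, μ(61) = -1, μ(62) = 1, μ(63) = 0, μ(64) = 0, μ(65) = 1, μ(66) = -1, μ(67) = -1, μ(68) = 0, μ(69) = 1, μ(70) = -1, μ(71) = -1, μ(72) = 0, μ(73) = -1, μ(74) = 1, μ(75) = 0, μ(76) = 0, μ(77) = 1, μ(78) = -1, μ(79) = -1, μ(80) = 0, μ(81) = 0, μ(82) = 1, μ(83) = -1, μ(84) = 0, μ(85) = 1, μ(86) = 1, μ(87) = 1, μ(88) = 0, μ(89) = -1, μ(90) = 0, μ(91) = 1, μ(92) = 0, μ(93) = 1, μ(94) = 1, μ(95) = 1, μ(96) = 0, μ(97) = -1, μ(98) = 0, μ(99) = 0, μ(100) = 0, μ(101) = -1, μ(102) = -1, μ(103) = -1, μ(104) = 0, μ(105) = -1, μ(106) = 1, μ(107) = -1, μ(108) = 0, μ(109) = -1, μ(110) = -1, μ(111) = 1, μ(112) = 0, μ(113) = -1, μ(114) = -1, μ(115) = 1, μ(116) = 0, μ(117) = 0, μ(118) = 1, μ(119) = 1, μ(120) = 0, μ(121) = 0, μ(122) = 1, μ(123) = 1, μ(124) = 0, μ(125) = 0, μ(126) = 0, μ(127) = -1. Summing all 127 values: -2. (Mertens function M(x) = Σ_{n ≤ x} μ(n); on average M(x) should be small (PNT ⟺ M(x) = o(x)).)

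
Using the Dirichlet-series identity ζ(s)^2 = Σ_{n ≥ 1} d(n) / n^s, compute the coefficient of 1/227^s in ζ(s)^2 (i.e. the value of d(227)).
d(227) = 2

ζ(s)^2 = (Σ 1/m^s)(Σ 1/k^s). The coefficient of 1/n^s in the product is the number of ordered pairs (m, k) with mk = n, which equals d(n). For n = 227, divisors are [1, 227], so d(227) = 2.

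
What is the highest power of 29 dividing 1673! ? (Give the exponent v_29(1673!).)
v_29(1673!) = 58

Legendre's formula: v_p(n!) = Σ_{k ≥ 1} ⌊n / p^k⌋. For p = 29, n = 1673, the terms are:
  ⌊1673/29^1⌋ = ⌊1673/29⌋ = 57
  ⌊1673/29^2⌋ = ⌊1673/841⌋ = 1
(the next term ⌊1673/29^3⌋ = 0, terminating the sum). Summing: v_29(1673!) = 57 + 1 = 58.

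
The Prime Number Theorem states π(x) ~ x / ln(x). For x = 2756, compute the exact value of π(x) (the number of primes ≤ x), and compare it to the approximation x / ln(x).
π(2756) = 402;  x/ln(x) ≈ 347.91;  relative error ≈ 13.45%.

Directly count primes up to 2756: π(2756) = 402. The PNT approximation gives 2756/ln(2756) ≈ 2756/7.92154 ≈ 347.91. Relative error (π(x) − x/ln(x)) / π(x) ≈ 13.45%; the approximation is known to undercount slightly (Li(x) is a better estimate).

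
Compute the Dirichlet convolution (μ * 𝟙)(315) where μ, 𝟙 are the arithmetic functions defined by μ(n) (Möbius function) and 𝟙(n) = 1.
(μ * 𝟙)(315) = 0

Divisors of 315: [1, 3, 5, 7, 9, 15, 21, 35, 45, 63, 105, 315]. For each d | 315:
  d = 1: μ(1) · 𝟙(315/1) = 1 · 1 = 1
  d = 3: μ(3) · 𝟙(315/3) = -1 · 1 = -1
  d = 5: μ(5) · 𝟙(315/5) = -1 · 1 = -1
  d = 7: μ(7) · 𝟙(315/7) = -1 · 1 = -1
  d = 9: μ(9) · 𝟙(315/9) = 0 · 1 = 0
  d = 15: μ(15) · 𝟙(315/15) = 1 · 1 = 1
  d = 21: μ(21) · 𝟙(315/21) = 1 · 1 = 1
  d = 35: μ(35) · 𝟙(315/35) = 1 · 1 = 1
  d = 45: μ(45) · 𝟙(315/45) = 0 · 1 = 0
  d = 63: μ(63) · 𝟙(315/63) = 0 · 1 = 0
  d = 105: μ(105) · 𝟙(315/105) = -1 · 1 = -1
  d = 315: μ(315) · 𝟙(315/315) = 0 · 1 = 0
Summing: (μ * 𝟙)(315) = 1 + -1 + -1 + -1 + 0 + 1 + 1 + 1 + 0 + 0 + -1 + 0 = 0.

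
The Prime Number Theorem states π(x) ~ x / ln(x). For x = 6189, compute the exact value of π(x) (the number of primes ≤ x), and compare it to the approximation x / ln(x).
π(6189) = 804;  x/ln(x) ≈ 708.89;  relative error ≈ 11.83%.

Directly count primes up to 6189: π(6189) = 804. The PNT approximation gives 6189/ln(6189) ≈ 6189/8.73053 ≈ 708.89. Relative error (π(x) − x/ln(x)) / π(x) ≈ 11.83%; the approximation is known to undercount slightly (Li(x) is a better estimate).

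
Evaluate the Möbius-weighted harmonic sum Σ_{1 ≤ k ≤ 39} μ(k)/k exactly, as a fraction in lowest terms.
Σ μ(k)/k = 124873406579/2473579378270

Values of μ(k) for 1 ≤ k ≤ 39: μ(1) = 1, μ(2) = -1, μ(3) = -1, μ(5) = -1, μ(6) = 1, μ(7) = -1, μ(10) = 1, μ(11) = -1, μ(13) = -1, μ(14) = 1, μ(15) = 1, μ(17) = -1, μ(19) = -1, μ(21) = 1, μ(22) = 1, μ(23) = -1, μ(26) = 1, μ(29) = -1, μ(30) = -1, μ(31) = -1, μ(33) = 1, μ(34) = 1, μ(35) = 1, μ(37) = -1, μ(38) = 1, μ(39) = 1, with μ = 0 on non-squarefree integers. Summing μ(k)/k for k where μ(k) ≠ 0 gives 124873406579/2473579378270 ≈ 0.0505. (PNT ⟺ this sum → 0 as n → ∞.)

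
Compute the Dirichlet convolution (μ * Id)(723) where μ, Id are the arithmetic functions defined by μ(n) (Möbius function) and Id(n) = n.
(μ * Id)(723) = 480

Divisors of 723: [1, 3, 241, 723]. For each d | 723:
  d = 1: μ(1) · Id(723/1) = 1 · 723 = 723
  d = 3: μ(3) · Id(723/3) = -1 · 241 = -241
  d = 241: μ(241) · Id(723/241) = -1 · 3 = -3
  d = 723: μ(723) · Id(723/723) = 1 · 1 = 1
Summing: (μ * Id)(723) = 723 + -241 + -3 + 1 = 480.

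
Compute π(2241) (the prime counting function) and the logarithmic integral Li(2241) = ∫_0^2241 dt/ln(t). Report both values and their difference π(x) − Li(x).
π(2241) = 333;  Li(2241) ≈ 346.28;  π(x) − Li(x) ≈ -13.28.

Direct count of primes ≤ 2241 gives π(2241) = 333. Numerical evaluation of the logarithmic integral gives Li(2241) ≈ 346.28. The difference π(x) − Li(x) ≈ -13.28 is typically negative for small/moderate x (Li(x) overestimates), though Littlewood's theorem shows this sign changes infinitely often.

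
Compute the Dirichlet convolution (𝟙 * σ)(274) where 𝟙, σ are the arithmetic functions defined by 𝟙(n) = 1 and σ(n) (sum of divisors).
(𝟙 * σ)(274) = 556

Divisors of 274: [1, 2, 137, 274]. For each d | 274:
  d = 1: 𝟙(1) · σ(274/1) = 1 · 414 = 414
  d = 2: 𝟙(2) · σ(274/2) = 1 · 138 = 138
  d = 137: 𝟙(137) · σ(274/137) = 1 · 3 = 3
  d = 274: 𝟙(274) · σ(274/274) = 1 · 1 = 1
Summing: (𝟙 * σ)(274) = 414 + 138 + 3 + 1 = 556.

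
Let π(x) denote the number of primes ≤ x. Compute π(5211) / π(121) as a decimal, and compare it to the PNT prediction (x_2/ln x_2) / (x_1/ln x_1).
π(5211)/π(121) = 693/30 ≈ 23.1000;  PNT prediction ≈ 24.1322.

π(121) = 30 and π(5211) = 693, so π(5211)/π(121) ≈ 23.1000. The PNT-predicted ratio is (5211/ln(5211)) / (121/ln(121)) ≈ 24.1322. The two agree to within a few percent, as expected.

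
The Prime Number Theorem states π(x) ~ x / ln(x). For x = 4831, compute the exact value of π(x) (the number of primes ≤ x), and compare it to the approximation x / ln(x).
π(4831) = 650;  x/ln(x) ≈ 569.50;  relative error ≈ 12.38%.

Directly count primes up to 4831: π(4831) = 650. The PNT approximation gives 4831/ln(4831) ≈ 4831/8.48281 ≈ 569.50. Relative error (π(x) − x/ln(x)) / π(x) ≈ 12.38%; the approximation is known to undercount slightly (Li(x) is a better estimate).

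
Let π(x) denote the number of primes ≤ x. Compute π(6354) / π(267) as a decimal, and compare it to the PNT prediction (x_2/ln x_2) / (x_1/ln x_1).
π(6354)/π(267) = 827/56 ≈ 14.7679;  PNT prediction ≈ 15.1840.

π(267) = 56 and π(6354) = 827, so π(6354)/π(267) ≈ 14.7679. The PNT-predicted ratio is (6354/ln(6354)) / (267/ln(267)) ≈ 15.1840. The two agree to within a few percent, as expected.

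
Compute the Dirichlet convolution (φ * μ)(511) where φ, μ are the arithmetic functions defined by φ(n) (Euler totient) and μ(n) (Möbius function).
(φ * μ)(511) = 355

Divisors of 511: [1, 7, 73, 511]. For each d | 511:
  d = 1: φ(1) · μ(511/1) = 1 · 1 = 1
  d = 7: φ(7) · μ(511/7) = 6 · -1 = -6
  d = 73: φ(73) · μ(511/73) = 72 · -1 = -72
  d = 511: φ(511) · μ(511/511) = 432 · 1 = 432
Summing: (φ * μ)(511) = 1 + -6 + -72 + 432 = 355.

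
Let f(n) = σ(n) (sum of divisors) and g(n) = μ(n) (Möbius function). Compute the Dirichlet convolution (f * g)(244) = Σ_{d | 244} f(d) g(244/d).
(σ * μ)(244) = 244

Divisors of 244: [1, 2, 4, 61, 122, 244]. For each d | 244:
  d = 1: σ(1) · μ(244/1) = 1 · 0 = 0
  d = 2: σ(2) · μ(244/2) = 3 · 1 = 3
  d = 4: σ(4) · μ(244/4) = 7 · -1 = -7
  d = 61: σ(61) · μ(244/61) = 62 · 0 = 0
  d = 122: σ(122) · μ(244/122) = 186 · -1 = -186
  d = 244: σ(244) · μ(244/244) = 434 · 1 = 434
Summing: (σ * μ)(244) = 0 + 3 + -7 + 0 + -186 + 434 = 244.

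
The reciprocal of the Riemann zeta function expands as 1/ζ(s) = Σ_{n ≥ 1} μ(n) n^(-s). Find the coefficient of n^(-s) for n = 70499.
μ(70499) = 1

Factor n = 70499 = 11 · 13 · 17 · 29. μ(n) = 0 if any exponent ≥ 2 (not squarefree); otherwise μ(n) = (−1)^{ω(n)} where ω(n) is the number of distinct prime factors. Applying: μ(70499) = 1.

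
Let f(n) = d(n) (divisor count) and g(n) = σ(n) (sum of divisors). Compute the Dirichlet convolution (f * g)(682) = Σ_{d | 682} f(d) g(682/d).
(d * σ)(682) = 2380

Divisors of 682: [1, 2, 11, 22, 31, 62, 341, 682]. For each d | 682:
  d = 1: d(1) · σ(682/1) = 1 · 1152 = 1152
  d = 2: d(2) · σ(682/2) = 2 · 384 = 768
  d = 11: d(11) · σ(682/11) = 2 · 96 = 192
  d = 22: d(22) · σ(682/22) = 4 · 32 = 128
  d = 31: d(31) · σ(682/31) = 2 · 36 = 72
  d = 62: d(62) · σ(682/62) = 4 · 12 = 48
  d = 341: d(341) · σ(682/341) = 4 · 3 = 12
  d = 682: d(682) · σ(682/682) = 8 · 1 = 8
Summing: (d * σ)(682) = 1152 + 768 + 192 + 128 + 72 + 48 + 12 + 8 = 2380.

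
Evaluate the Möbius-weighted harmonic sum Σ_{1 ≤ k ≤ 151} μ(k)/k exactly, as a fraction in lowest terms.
Σ μ(k)/k = 498553581288971583508015817946071430122138094746515981177/75106511663943725776296745409664000450228387787452181363970

Values of μ(k) for 1 ≤ k ≤ 151: μ(1) = 1, μ(2) = -1, μ(3) = -1, μ(5) = -1, μ(6) = 1, μ(7) = -1, μ(10) = 1, μ(11) = -1, μ(13) = -1, μ(14) = 1, μ(15) = 1, μ(17) = -1, μ(19) = -1, μ(21) = 1, μ(22) = 1, μ(23) = -1, μ(26) = 1, μ(29) = -1, μ(30) = -1, μ(31) = -1, μ(33) = 1, μ(34) = 1, μ(35) = 1, μ(37) = -1, μ(38) = 1, μ(39) = 1, μ(41) = -1, μ(42) = -1, μ(43) = -1, μ(46) = 1, μ(47) = -1, μ(51) = 1, μ(53) = -1, μ(55) = 1, μ(57) = 1, μ(58) = 1, μ(59) = -1, μ(61) = -1, μ(62) = 1, μ(65) = 1, μ(66) = -1, μ(67) = -1, μ(69) = 1, μ(70) = -1, μ(71) = -1, μ(73) = -1, μ(74) = 1, μ(77) = 1, μ(78) = -1, μ(79) = -1, μ(82) = 1, μ(83) = -1, μ(85) = 1, μ(86) = 1, μ(87) = 1, μ(89) = -1, μ(91) = 1, μ(93) = 1, μ(94) = 1, μ(95) = 1, μ(97) = -1, μ(101) = -1, μ(102) = -1, μ(103) = -1, μ(105) = -1, μ(106) = 1, μ(107) = -1, μ(109) = -1, μ(110) = -1, μ(111) = 1, μ(113) = -1, μ(114) = -1, μ(115) = 1, μ(118) = 1, μ(119) = 1, μ(122) = 1, μ(123) = 1, μ(127) = -1, μ(129) = 1, μ(130) = -1, μ(131) = -1, μ(133) = 1, μ(134) = 1, μ(137) = -1, μ(138) = -1, μ(139) = -1, μ(141) = 1, μ(142) = 1, μ(143) = 1, μ(145) = 1, μ(146) = 1, μ(149) = -1, μ(151) = -1, with μ = 0 on non-squarefree integers. Summing μ(k)/k for k where μ(k) ≠ 0 gives 498553581288971583508015817946071430122138094746515981177/75106511663943725776296745409664000450228387787452181363970 ≈ 0.0066. (PNT ⟺ this sum → 0 as n → ∞.)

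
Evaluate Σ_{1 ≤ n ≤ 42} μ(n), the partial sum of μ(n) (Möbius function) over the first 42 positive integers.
Σ_{n ≤ 42} μ(n) = -2

Compute μ(n) for each 1 ≤ n ≤ 42: μ(1) = 1, μ(2) = -1, μ(3) = -1, μ(4) = 0, μ(5) = -1, μ(6) = 1, μ(7) = -1, μ(8) = 0, μ(9) = 0, μ(10) = 1, μ(11) = -1, μ(12) = 0, μ(13) = -1, μ(14) = 1, μ(15) = 1, μ(16) = 0, μ(17) = -1, μ(18) = 0, μ(19) = -1, μ(20) = 0, μ(21) = 1, μ(22) = 1, μ(23) = -1, μ(24) = 0, μ(25) = 0, μ(26) = 1, μ(27) = 0, μ(28) = 0, μ(29) = -1, μ(30) = -1, μ(31) = -1, μ(32) = 0, μ(33) = 1, μ(34) = 1, μ(35) = 1, μ(36) = 0, μ(37) = -1, μ(38) = 1, μ(39) = 1, μ(40) = 0, μ(41) = -1, μ(42) = -1. Summing all 42 values: -2. (Mertens function M(x) = Σ_{n ≤ x} μ(n); on average M(x) should be small (PNT ⟺ M(x) = o(x)).)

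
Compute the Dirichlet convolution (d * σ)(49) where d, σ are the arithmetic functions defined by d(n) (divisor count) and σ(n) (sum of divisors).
(d * σ)(49) = 76

Divisors of 49: [1, 7, 49]. For each d | 49:
  d = 1: d(1) · σ(49/1) = 1 · 57 = 57
  d = 7: d(7) · σ(49/7) = 2 · 8 = 16
  d = 49: d(49) · σ(49/49) = 3 · 1 = 3
Summing: (d * σ)(49) = 57 + 16 + 3 = 76.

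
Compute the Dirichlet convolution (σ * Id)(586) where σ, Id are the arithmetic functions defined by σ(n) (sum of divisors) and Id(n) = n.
(σ * Id)(586) = 2935

Divisors of 586: [1, 2, 293, 586]. For each d | 586:
  d = 1: σ(1) · Id(586/1) = 1 · 586 = 586
  d = 2: σ(2) · Id(586/2) = 3 · 293 = 879
  d = 293: σ(293) · Id(586/293) = 294 · 2 = 588
  d = 586: σ(586) · Id(586/586) = 882 · 1 = 882
Summing: (σ * Id)(586) = 586 + 879 + 588 + 882 = 2935.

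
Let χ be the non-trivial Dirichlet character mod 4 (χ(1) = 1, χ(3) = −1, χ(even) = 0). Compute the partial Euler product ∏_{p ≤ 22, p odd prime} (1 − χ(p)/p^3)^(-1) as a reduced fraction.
∏ = 2463517706231725/2542314678779904

The odd primes p ≤ 22 are [3, 5, 7, 11, 13, 17, 19]. For each, χ(p) = 1 if p ≡ 1 mod 4, χ(p) = −1 if p ≡ 3 mod 4. Taking (1 − χ(p)/p^3)^(-1) = p^3/(p^3 − χ(p)): (1 − (-1)/3^3)^(-1) · (1 − (1)/5^3)^(-1) · (1 − (-1)/7^3)^(-1) · (1 − (-1)/11^3)^(-1) · (1 − (1)/13^3)^(-1) · (1 − (1)/17^3)^(-1) · (1 − (-1)/19^3)^(-1) = 2463517706231725/2542314678779904.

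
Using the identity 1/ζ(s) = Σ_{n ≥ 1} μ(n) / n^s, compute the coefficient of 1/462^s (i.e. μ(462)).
μ(462) = 1

Factor n = 462 = 2 · 3 · 7 · 11. μ(n) = 0 if any exponent ≥ 2 (not squarefree); otherwise μ(n) = (−1)^{ω(n)} where ω(n) is the number of distinct prime factors. Applying: μ(462) = 1.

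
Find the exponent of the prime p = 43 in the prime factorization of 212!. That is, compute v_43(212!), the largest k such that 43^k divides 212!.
v_43(212!) = 4

Legendre's formula: v_p(n!) = Σ_{k ≥ 1} ⌊n / p^k⌋. For p = 43, n = 212, the terms are:
  ⌊212/43^1⌋ = ⌊212/43⌋ = 4
(the next term ⌊212/43^2⌋ = 0, terminating the sum). Summing: v_43(212!) = 4 = 4.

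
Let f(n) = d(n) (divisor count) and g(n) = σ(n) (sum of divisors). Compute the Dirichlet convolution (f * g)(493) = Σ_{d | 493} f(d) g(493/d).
(d * σ)(493) = 640

Divisors of 493: [1, 17, 29, 493]. For each d | 493:
  d = 1: d(1) · σ(493/1) = 1 · 540 = 540
  d = 17: d(17) · σ(493/17) = 2 · 30 = 60
  d = 29: d(29) · σ(493/29) = 2 · 18 = 36
  d = 493: d(493) · σ(493/493) = 4 · 1 = 4
Summing: (d * σ)(493) = 540 + 60 + 36 + 4 = 640.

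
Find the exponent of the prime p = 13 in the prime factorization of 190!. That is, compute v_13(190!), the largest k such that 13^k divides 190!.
v_13(190!) = 15

Legendre's formula: v_p(n!) = Σ_{k ≥ 1} ⌊n / p^k⌋. For p = 13, n = 190, the terms are:
  ⌊190/13^1⌋ = ⌊190/13⌋ = 14
  ⌊190/13^2⌋ = ⌊190/169⌋ = 1
(the next term ⌊190/13^3⌋ = 0, terminating the sum). Summing: v_13(190!) = 14 + 1 = 15.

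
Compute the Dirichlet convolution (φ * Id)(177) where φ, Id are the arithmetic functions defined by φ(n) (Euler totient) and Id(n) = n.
(φ * Id)(177) = 585

Divisors of 177: [1, 3, 59, 177]. For each d | 177:
  d = 1: φ(1) · Id(177/1) = 1 · 177 = 177
  d = 3: φ(3) · Id(177/3) = 2 · 59 = 118
  d = 59: φ(59) · Id(177/59) = 58 · 3 = 174
  d = 177: φ(177) · Id(177/177) = 116 · 1 = 116
Summing: (φ * Id)(177) = 177 + 118 + 174 + 116 = 585.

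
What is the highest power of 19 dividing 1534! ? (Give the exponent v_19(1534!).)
v_19(1534!) = 84

Legendre's formula: v_p(n!) = Σ_{k ≥ 1} ⌊n / p^k⌋. For p = 19, n = 1534, the terms are:
  ⌊1534/19^1⌋ = ⌊1534/19⌋ = 80
  ⌊1534/19^2⌋ = ⌊1534/361⌋ = 4
(the next term ⌊1534/19^3⌋ = 0, terminating the sum). Summing: v_19(1534!) = 80 + 4 = 84.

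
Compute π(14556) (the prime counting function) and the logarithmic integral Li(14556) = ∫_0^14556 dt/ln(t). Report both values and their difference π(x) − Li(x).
π(14556) = 1705;  Li(14556) ≈ 1730.38;  π(x) − Li(x) ≈ -25.38.

Direct count of primes ≤ 14556 gives π(14556) = 1705. Numerical evaluation of the logarithmic integral gives Li(14556) ≈ 1730.38. The difference π(x) − Li(x) ≈ -25.38 is typically negative for small/moderate x (Li(x) overestimates), though Littlewood's theorem shows this sign changes infinitely often.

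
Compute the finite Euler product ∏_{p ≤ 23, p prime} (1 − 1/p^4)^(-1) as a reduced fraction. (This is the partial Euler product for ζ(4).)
∏ = 179711034607426083154393/166042662475294310400000

The primes p ≤ 23 are [2, 3, 5, 7, 11, 13, 17, 19, 23]. For each prime, (1 − 1/p^4)^(-1) = p^4 / (p^4 − 1). The product is (1 − 1/2^4)^(-1), (1 − 1/3^4)^(-1), (1 − 1/5^4)^(-1), (1 − 1/7^4)^(-1), (1 − 1/11^4)^(-1), (1 − 1/13^4)^(-1), (1 − 1/17^4)^(-1), (1 − 1/19^4)^(-1), (1 − 1/23^4)^(-1) = ∏ p^4 / (p^4 − 1) = 179711034607426083154393/166042662475294310400000.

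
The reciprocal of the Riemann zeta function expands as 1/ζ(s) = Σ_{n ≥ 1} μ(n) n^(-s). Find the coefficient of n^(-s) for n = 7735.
μ(7735) = 1

Factor n = 7735 = 5 · 7 · 13 · 17. μ(n) = 0 if any exponent ≥ 2 (not squarefree); otherwise μ(n) = (−1)^{ω(n)} where ω(n) is the number of distinct prime factors. Applying: μ(7735) = 1.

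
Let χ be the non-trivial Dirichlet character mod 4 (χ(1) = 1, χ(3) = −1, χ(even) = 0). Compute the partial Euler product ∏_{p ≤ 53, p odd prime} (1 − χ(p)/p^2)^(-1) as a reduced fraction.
∏ = 6080498115610191266973991/6635764829241999360000000

The odd primes p ≤ 53 are [3, 5, 7, 11, 13, 17, 19, 23, 29, 31, 37, 41, 43, 47, 53]. For each, χ(p) = 1 if p ≡ 1 mod 4, χ(p) = −1 if p ≡ 3 mod 4. Taking (1 − χ(p)/p^2)^(-1) = p^2/(p^2 − χ(p)): (1 − (-1)/3^2)^(-1) · (1 − (1)/5^2)^(-1) · (1 − (-1)/7^2)^(-1) · (1 − (-1)/11^2)^(-1) · (1 − (1)/13^2)^(-1) · (1 − (1)/17^2)^(-1) · (1 − (-1)/19^2)^(-1) · (1 − (-1)/23^2)^(-1) · (1 − (1)/29^2)^(-1) · (1 − (-1)/31^2)^(-1) · (1 − (1)/37^2)^(-1) · (1 − (1)/41^2)^(-1) · (1 − (-1)/43^2)^(-1) · (1 − (-1)/47^2)^(-1) · (1 − (1)/53^2)^(-1) = 6080498115610191266973991/6635764829241999360000000.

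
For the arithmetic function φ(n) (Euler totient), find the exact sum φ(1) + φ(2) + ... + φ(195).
Σ_{n ≤ 195} φ(n) = 11614

Compute φ(n) for each 1 ≤ n ≤ 195: φ(1) = 1, φ(2) = 1, φ(3) = 2, φ(4) = 2, φ(5) = 4, φ(6) = 2, φ(7) = 6, φ(8) = 4, φ(9) = 6, φ(10) = 4, φ(11) = 10, φ(12) = 4, φ(13) = 12, φ(14) = 6, φ(15) = 8, φ(16) = 8, φ(17) = 16, φ(18) = 6, φ(19) = 18, φ(20) = 8, φ(21) = 12, φ(22) = 10, φ(23) = 22, φ(24) = 8, φ(25) = 20, φ(26) = 12, φ(27) = 18, φ(28) = 12, φ(29) = 28, φ(30) = 8, φ(31) = 30, φ(32) = 16, φ(33) = 20, φ(34) = 16, φ(35) = 24, φ(36) = 12, φ(37) = 36, φ(38) = 18, φ(39) = 24, φ(40) = 16, φ(41) = 40, φ(42) = 12, φ(43) = 42, φ(44) = 20, φ(45) = 24, φ(46) = 22, φ(47) = 46, φ(48) = 16, φ(49) = 42, φ(50) = 20, φ(51) = 32, φ(52) = 24, φ(53) = 52, φ(54) = 18, φ(55) = 40, φ(56) = 24, φ(57) = 36, φ(58) = 28, φ(59) = 58, φ(60) = 16, φ(61) = 60, φ(62) = 30, φ(63) = 36, φ(64) = 32, φ(65) = 48, φ(66) = 20, φ(67) = 66, φ(68) = 32, φ(69) = 44, φ(70) = 24, φ(71) = 70, φ(72) = 24, φ(73) = 72, φ(74) = 36, φ(75) = 40, φ(76) = 36, φ(77) = 60, φ(78) = 24, φ(79) = 78, φ(80) = 32, φ(81) = 54, φ(82) = 40, φ(83) = 82, φ(84) = 24, φ(85) = 64, φ(86) = 42, φ(87) = 56, φ(88) = 40, φ(89) = 88, φ(90) = 24, φ(91) = 72, φ(92) = 44, φ(93) = 60, φ(94) = 46, φ(95) = 72, φ(96) = 32, φ(97) = 96, φ(98) = 42, φ(99) = 60, φ(100) = 40, φ(101) = 100, φ(102) = 32, φ(103) = 102, φ(104) = 48, φ(105) = 48, φ(106) = 52, φ(107) = 106, φ(108) = 36, φ(109) = 108, φ(110) = 40, φ(111) = 72, φ(112) = 48, φ(113) = 112, φ(114) = 36, φ(115) = 88, φ(116) = 56, φ(117) = 72, φ(118) = 58, φ(119) = 96, φ(120) = 32, φ(121) = 110, φ(122) = 60, φ(123) = 80, φ(124) = 60, φ(125) = 100, φ(126) = 36, φ(127) = 126, φ(128) = 64, φ(129) = 84, φ(130) = 48, φ(131) = 130, φ(132) = 40, φ(133) = 108, φ(134) = 66, φ(135) = 72, φ(136) = 64, φ(137) = 136, φ(138) = 44, φ(139) = 138, φ(140) = 48, φ(141) = 92, φ(142) = 70, φ(143) = 120, φ(144) = 48, φ(145) = 112, φ(146) = 72, φ(147) = 84, φ(148) = 72, φ(149) = 148, φ(150) = 40, φ(151) = 150, φ(152) = 72, φ(153) = 96, φ(154) = 60, φ(155) = 120, φ(156) = 48, φ(157) = 156, φ(158) = 78, φ(159) = 104, φ(160) = 64, φ(161) = 132, φ(162) = 54, φ(163) = 162, φ(164) = 80, φ(165) = 80, φ(166) = 82, φ(167) = 166, φ(168) = 48, φ(169) = 156, φ(170) = 64, φ(171) = 108, φ(172) = 84, φ(173) = 172, φ(174) = 56, φ(175) = 120, φ(176) = 80, φ(177) = 116, φ(178) = 88, φ(179) = 178, φ(180) = 48, φ(181) = 180, φ(182) = 72, φ(183) = 120, φ(184) = 88, φ(185) = 144, φ(186) = 60, φ(187) = 160, φ(188) = 92, φ(189) = 108, φ(190) = 72, φ(191) = 190, φ(192) = 64, φ(193) = 192, φ(194) = 96, φ(195) = 96. Summing all 195 values: 11614. (Average order: Σ_{n ≤ x} φ(n) ~ (3/π²) x². For x = 195, (3/π²)·195² ≈ 11558.21.)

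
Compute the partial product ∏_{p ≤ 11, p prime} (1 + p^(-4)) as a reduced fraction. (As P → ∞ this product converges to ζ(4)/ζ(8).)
∏ = 1918185173881/1779622700625

The primes p ≤ 11 are [2, 3, 5, 7, 11]. For each, (1 + 1/p^4) = (p^4 + 1)/p^4. Multiplying these fractions over p ∈ [2, 3, 5, 7, 11] gives 1918185173881/1779622700625. (In the limit P → ∞ this tends to ζ(4)/ζ(8).)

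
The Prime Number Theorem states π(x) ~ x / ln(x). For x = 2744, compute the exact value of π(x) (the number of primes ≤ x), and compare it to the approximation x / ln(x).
π(2744) = 400;  x/ln(x) ≈ 346.59;  relative error ≈ 13.35%.

Directly count primes up to 2744: π(2744) = 400. The PNT approximation gives 2744/ln(2744) ≈ 2744/7.91717 ≈ 346.59. Relative error (π(x) − x/ln(x)) / π(x) ≈ 13.35%; the approximation is known to undercount slightly (Li(x) is a better estimate).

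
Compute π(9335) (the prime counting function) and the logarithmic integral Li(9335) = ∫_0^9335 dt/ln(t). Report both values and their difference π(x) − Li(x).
π(9335) = 1154;  Li(9335) ≈ 1173.67;  π(x) − Li(x) ≈ -19.67.

Direct count of primes ≤ 9335 gives π(9335) = 1154. Numerical evaluation of the logarithmic integral gives Li(9335) ≈ 1173.67. The difference π(x) − Li(x) ≈ -19.67 is typically negative for small/moderate x (Li(x) overestimates), though Littlewood's theorem shows this sign changes infinitely often.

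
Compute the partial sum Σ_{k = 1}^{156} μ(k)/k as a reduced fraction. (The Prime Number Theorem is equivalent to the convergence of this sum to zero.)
Σ μ(k)/k = 35386221418707905836854512026342273734410221837967216139/5364750833138837555449767529261714317873456270532298668855

Values of μ(k) for 1 ≤ k ≤ 156: μ(1) = 1, μ(2) = -1, μ(3) = -1, μ(5) = -1, μ(6) = 1, μ(7) = -1, μ(10) = 1, μ(11) = -1, μ(13) = -1, μ(14) = 1, μ(15) = 1, μ(17) = -1, μ(19) = -1, μ(21) = 1, μ(22) = 1, μ(23) = -1, μ(26) = 1, μ(29) = -1, μ(30) = -1, μ(31) = -1, μ(33) = 1, μ(34) = 1, μ(35) = 1, μ(37) = -1, μ(38) = 1, μ(39) = 1, μ(41) = -1, μ(42) = -1, μ(43) = -1, μ(46) = 1, μ(47) = -1, μ(51) = 1, μ(53) = -1, μ(55) = 1, μ(57) = 1, μ(58) = 1, μ(59) = -1, μ(61) = -1, μ(62) = 1, μ(65) = 1, μ(66) = -1, μ(67) = -1, μ(69) = 1, μ(70) = -1, μ(71) = -1, μ(73) = -1, μ(74) = 1, μ(77) = 1, μ(78) = -1, μ(79) = -1, μ(82) = 1, μ(83) = -1, μ(85) = 1, μ(86) = 1, μ(87) = 1, μ(89) = -1, μ(91) = 1, μ(93) = 1, μ(94) = 1, μ(95) = 1, μ(97) = -1, μ(101) = -1, μ(102) = -1, μ(103) = -1, μ(105) = -1, μ(106) = 1, μ(107) = -1, μ(109) = -1, μ(110) = -1, μ(111) = 1, μ(113) = -1, μ(114) = -1, μ(115) = 1, μ(118) = 1, μ(119) = 1, μ(122) = 1, μ(123) = 1, μ(127) = -1, μ(129) = 1, μ(130) = -1, μ(131) = -1, μ(133) = 1, μ(134) = 1, μ(137) = -1, μ(138) = -1, μ(139) = -1, μ(141) = 1, μ(142) = 1, μ(143) = 1, μ(145) = 1, μ(146) = 1, μ(149) = -1, μ(151) = -1, μ(154) = -1, μ(155) = 1, with μ = 0 on non-squarefree integers. Summing μ(k)/k for k where μ(k) ≠ 0 gives 35386221418707905836854512026342273734410221837967216139/5364750833138837555449767529261714317873456270532298668855 ≈ 0.0066. (PNT ⟺ this sum → 0 as n → ∞.)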